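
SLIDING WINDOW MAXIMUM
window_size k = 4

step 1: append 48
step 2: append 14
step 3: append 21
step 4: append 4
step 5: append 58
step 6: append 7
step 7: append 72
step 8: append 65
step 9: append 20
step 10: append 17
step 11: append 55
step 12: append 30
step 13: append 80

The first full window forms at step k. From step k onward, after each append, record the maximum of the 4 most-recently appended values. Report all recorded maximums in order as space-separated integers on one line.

Answer: 48 58 58 72 72 72 72 65 55 80

Derivation:
step 1: append 48 -> window=[48] (not full yet)
step 2: append 14 -> window=[48, 14] (not full yet)
step 3: append 21 -> window=[48, 14, 21] (not full yet)
step 4: append 4 -> window=[48, 14, 21, 4] -> max=48
step 5: append 58 -> window=[14, 21, 4, 58] -> max=58
step 6: append 7 -> window=[21, 4, 58, 7] -> max=58
step 7: append 72 -> window=[4, 58, 7, 72] -> max=72
step 8: append 65 -> window=[58, 7, 72, 65] -> max=72
step 9: append 20 -> window=[7, 72, 65, 20] -> max=72
step 10: append 17 -> window=[72, 65, 20, 17] -> max=72
step 11: append 55 -> window=[65, 20, 17, 55] -> max=65
step 12: append 30 -> window=[20, 17, 55, 30] -> max=55
step 13: append 80 -> window=[17, 55, 30, 80] -> max=80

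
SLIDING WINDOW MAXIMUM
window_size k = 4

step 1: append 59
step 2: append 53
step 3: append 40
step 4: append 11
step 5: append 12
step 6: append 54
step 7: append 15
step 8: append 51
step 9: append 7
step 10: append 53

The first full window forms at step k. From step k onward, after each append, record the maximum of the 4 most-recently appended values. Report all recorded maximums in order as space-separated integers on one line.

Answer: 59 53 54 54 54 54 53

Derivation:
step 1: append 59 -> window=[59] (not full yet)
step 2: append 53 -> window=[59, 53] (not full yet)
step 3: append 40 -> window=[59, 53, 40] (not full yet)
step 4: append 11 -> window=[59, 53, 40, 11] -> max=59
step 5: append 12 -> window=[53, 40, 11, 12] -> max=53
step 6: append 54 -> window=[40, 11, 12, 54] -> max=54
step 7: append 15 -> window=[11, 12, 54, 15] -> max=54
step 8: append 51 -> window=[12, 54, 15, 51] -> max=54
step 9: append 7 -> window=[54, 15, 51, 7] -> max=54
step 10: append 53 -> window=[15, 51, 7, 53] -> max=53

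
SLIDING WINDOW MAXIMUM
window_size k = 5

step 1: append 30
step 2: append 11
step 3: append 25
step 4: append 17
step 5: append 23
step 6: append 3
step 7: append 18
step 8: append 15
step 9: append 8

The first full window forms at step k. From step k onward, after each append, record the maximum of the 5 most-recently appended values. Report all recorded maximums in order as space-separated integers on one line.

step 1: append 30 -> window=[30] (not full yet)
step 2: append 11 -> window=[30, 11] (not full yet)
step 3: append 25 -> window=[30, 11, 25] (not full yet)
step 4: append 17 -> window=[30, 11, 25, 17] (not full yet)
step 5: append 23 -> window=[30, 11, 25, 17, 23] -> max=30
step 6: append 3 -> window=[11, 25, 17, 23, 3] -> max=25
step 7: append 18 -> window=[25, 17, 23, 3, 18] -> max=25
step 8: append 15 -> window=[17, 23, 3, 18, 15] -> max=23
step 9: append 8 -> window=[23, 3, 18, 15, 8] -> max=23

Answer: 30 25 25 23 23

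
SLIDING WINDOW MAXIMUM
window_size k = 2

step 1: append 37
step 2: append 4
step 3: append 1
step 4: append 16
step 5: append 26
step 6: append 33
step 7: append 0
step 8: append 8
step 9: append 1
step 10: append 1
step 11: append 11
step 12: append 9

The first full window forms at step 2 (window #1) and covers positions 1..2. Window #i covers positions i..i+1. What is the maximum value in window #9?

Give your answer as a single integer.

step 1: append 37 -> window=[37] (not full yet)
step 2: append 4 -> window=[37, 4] -> max=37
step 3: append 1 -> window=[4, 1] -> max=4
step 4: append 16 -> window=[1, 16] -> max=16
step 5: append 26 -> window=[16, 26] -> max=26
step 6: append 33 -> window=[26, 33] -> max=33
step 7: append 0 -> window=[33, 0] -> max=33
step 8: append 8 -> window=[0, 8] -> max=8
step 9: append 1 -> window=[8, 1] -> max=8
step 10: append 1 -> window=[1, 1] -> max=1
Window #9 max = 1

Answer: 1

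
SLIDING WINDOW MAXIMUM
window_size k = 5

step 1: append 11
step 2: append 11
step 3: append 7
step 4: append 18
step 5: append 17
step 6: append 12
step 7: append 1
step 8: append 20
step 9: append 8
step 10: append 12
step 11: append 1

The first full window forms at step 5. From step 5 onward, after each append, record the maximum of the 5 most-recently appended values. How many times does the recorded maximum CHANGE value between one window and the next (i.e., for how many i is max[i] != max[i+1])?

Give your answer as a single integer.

step 1: append 11 -> window=[11] (not full yet)
step 2: append 11 -> window=[11, 11] (not full yet)
step 3: append 7 -> window=[11, 11, 7] (not full yet)
step 4: append 18 -> window=[11, 11, 7, 18] (not full yet)
step 5: append 17 -> window=[11, 11, 7, 18, 17] -> max=18
step 6: append 12 -> window=[11, 7, 18, 17, 12] -> max=18
step 7: append 1 -> window=[7, 18, 17, 12, 1] -> max=18
step 8: append 20 -> window=[18, 17, 12, 1, 20] -> max=20
step 9: append 8 -> window=[17, 12, 1, 20, 8] -> max=20
step 10: append 12 -> window=[12, 1, 20, 8, 12] -> max=20
step 11: append 1 -> window=[1, 20, 8, 12, 1] -> max=20
Recorded maximums: 18 18 18 20 20 20 20
Changes between consecutive maximums: 1

Answer: 1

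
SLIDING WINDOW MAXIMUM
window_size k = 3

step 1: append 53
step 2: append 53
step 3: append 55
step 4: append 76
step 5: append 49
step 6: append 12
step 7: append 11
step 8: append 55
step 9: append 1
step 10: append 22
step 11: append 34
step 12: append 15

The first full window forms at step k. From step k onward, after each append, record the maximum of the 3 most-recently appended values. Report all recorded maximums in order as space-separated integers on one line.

Answer: 55 76 76 76 49 55 55 55 34 34

Derivation:
step 1: append 53 -> window=[53] (not full yet)
step 2: append 53 -> window=[53, 53] (not full yet)
step 3: append 55 -> window=[53, 53, 55] -> max=55
step 4: append 76 -> window=[53, 55, 76] -> max=76
step 5: append 49 -> window=[55, 76, 49] -> max=76
step 6: append 12 -> window=[76, 49, 12] -> max=76
step 7: append 11 -> window=[49, 12, 11] -> max=49
step 8: append 55 -> window=[12, 11, 55] -> max=55
step 9: append 1 -> window=[11, 55, 1] -> max=55
step 10: append 22 -> window=[55, 1, 22] -> max=55
step 11: append 34 -> window=[1, 22, 34] -> max=34
step 12: append 15 -> window=[22, 34, 15] -> max=34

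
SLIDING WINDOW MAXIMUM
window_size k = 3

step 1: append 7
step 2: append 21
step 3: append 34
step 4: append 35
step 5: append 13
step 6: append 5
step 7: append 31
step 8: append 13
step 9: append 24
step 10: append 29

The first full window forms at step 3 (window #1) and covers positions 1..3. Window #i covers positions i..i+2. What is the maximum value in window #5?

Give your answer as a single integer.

step 1: append 7 -> window=[7] (not full yet)
step 2: append 21 -> window=[7, 21] (not full yet)
step 3: append 34 -> window=[7, 21, 34] -> max=34
step 4: append 35 -> window=[21, 34, 35] -> max=35
step 5: append 13 -> window=[34, 35, 13] -> max=35
step 6: append 5 -> window=[35, 13, 5] -> max=35
step 7: append 31 -> window=[13, 5, 31] -> max=31
Window #5 max = 31

Answer: 31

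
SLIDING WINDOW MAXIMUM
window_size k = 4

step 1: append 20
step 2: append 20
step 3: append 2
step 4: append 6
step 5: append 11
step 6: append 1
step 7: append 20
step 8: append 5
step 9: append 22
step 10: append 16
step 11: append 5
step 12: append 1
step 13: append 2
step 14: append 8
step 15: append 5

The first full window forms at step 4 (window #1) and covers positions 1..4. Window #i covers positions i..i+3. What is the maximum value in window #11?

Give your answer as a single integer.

step 1: append 20 -> window=[20] (not full yet)
step 2: append 20 -> window=[20, 20] (not full yet)
step 3: append 2 -> window=[20, 20, 2] (not full yet)
step 4: append 6 -> window=[20, 20, 2, 6] -> max=20
step 5: append 11 -> window=[20, 2, 6, 11] -> max=20
step 6: append 1 -> window=[2, 6, 11, 1] -> max=11
step 7: append 20 -> window=[6, 11, 1, 20] -> max=20
step 8: append 5 -> window=[11, 1, 20, 5] -> max=20
step 9: append 22 -> window=[1, 20, 5, 22] -> max=22
step 10: append 16 -> window=[20, 5, 22, 16] -> max=22
step 11: append 5 -> window=[5, 22, 16, 5] -> max=22
step 12: append 1 -> window=[22, 16, 5, 1] -> max=22
step 13: append 2 -> window=[16, 5, 1, 2] -> max=16
step 14: append 8 -> window=[5, 1, 2, 8] -> max=8
Window #11 max = 8

Answer: 8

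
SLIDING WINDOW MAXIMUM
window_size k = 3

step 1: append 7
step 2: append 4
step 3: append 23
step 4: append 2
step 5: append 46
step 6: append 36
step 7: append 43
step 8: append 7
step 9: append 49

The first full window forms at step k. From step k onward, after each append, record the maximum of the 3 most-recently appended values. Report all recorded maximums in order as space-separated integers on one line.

Answer: 23 23 46 46 46 43 49

Derivation:
step 1: append 7 -> window=[7] (not full yet)
step 2: append 4 -> window=[7, 4] (not full yet)
step 3: append 23 -> window=[7, 4, 23] -> max=23
step 4: append 2 -> window=[4, 23, 2] -> max=23
step 5: append 46 -> window=[23, 2, 46] -> max=46
step 6: append 36 -> window=[2, 46, 36] -> max=46
step 7: append 43 -> window=[46, 36, 43] -> max=46
step 8: append 7 -> window=[36, 43, 7] -> max=43
step 9: append 49 -> window=[43, 7, 49] -> max=49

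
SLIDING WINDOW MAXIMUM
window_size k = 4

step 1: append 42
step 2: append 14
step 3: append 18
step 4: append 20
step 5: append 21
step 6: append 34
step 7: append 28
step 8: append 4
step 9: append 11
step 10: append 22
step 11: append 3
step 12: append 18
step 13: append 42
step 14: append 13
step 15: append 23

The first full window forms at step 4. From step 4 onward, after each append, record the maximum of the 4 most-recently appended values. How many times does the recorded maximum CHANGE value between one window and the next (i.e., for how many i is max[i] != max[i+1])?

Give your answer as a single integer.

step 1: append 42 -> window=[42] (not full yet)
step 2: append 14 -> window=[42, 14] (not full yet)
step 3: append 18 -> window=[42, 14, 18] (not full yet)
step 4: append 20 -> window=[42, 14, 18, 20] -> max=42
step 5: append 21 -> window=[14, 18, 20, 21] -> max=21
step 6: append 34 -> window=[18, 20, 21, 34] -> max=34
step 7: append 28 -> window=[20, 21, 34, 28] -> max=34
step 8: append 4 -> window=[21, 34, 28, 4] -> max=34
step 9: append 11 -> window=[34, 28, 4, 11] -> max=34
step 10: append 22 -> window=[28, 4, 11, 22] -> max=28
step 11: append 3 -> window=[4, 11, 22, 3] -> max=22
step 12: append 18 -> window=[11, 22, 3, 18] -> max=22
step 13: append 42 -> window=[22, 3, 18, 42] -> max=42
step 14: append 13 -> window=[3, 18, 42, 13] -> max=42
step 15: append 23 -> window=[18, 42, 13, 23] -> max=42
Recorded maximums: 42 21 34 34 34 34 28 22 22 42 42 42
Changes between consecutive maximums: 5

Answer: 5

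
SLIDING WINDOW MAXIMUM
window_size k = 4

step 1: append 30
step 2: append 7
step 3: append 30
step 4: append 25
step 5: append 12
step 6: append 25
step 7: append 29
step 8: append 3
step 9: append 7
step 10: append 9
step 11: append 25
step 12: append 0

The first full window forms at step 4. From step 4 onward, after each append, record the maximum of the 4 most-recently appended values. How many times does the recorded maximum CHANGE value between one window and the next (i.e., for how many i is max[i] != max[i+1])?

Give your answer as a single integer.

Answer: 2

Derivation:
step 1: append 30 -> window=[30] (not full yet)
step 2: append 7 -> window=[30, 7] (not full yet)
step 3: append 30 -> window=[30, 7, 30] (not full yet)
step 4: append 25 -> window=[30, 7, 30, 25] -> max=30
step 5: append 12 -> window=[7, 30, 25, 12] -> max=30
step 6: append 25 -> window=[30, 25, 12, 25] -> max=30
step 7: append 29 -> window=[25, 12, 25, 29] -> max=29
step 8: append 3 -> window=[12, 25, 29, 3] -> max=29
step 9: append 7 -> window=[25, 29, 3, 7] -> max=29
step 10: append 9 -> window=[29, 3, 7, 9] -> max=29
step 11: append 25 -> window=[3, 7, 9, 25] -> max=25
step 12: append 0 -> window=[7, 9, 25, 0] -> max=25
Recorded maximums: 30 30 30 29 29 29 29 25 25
Changes between consecutive maximums: 2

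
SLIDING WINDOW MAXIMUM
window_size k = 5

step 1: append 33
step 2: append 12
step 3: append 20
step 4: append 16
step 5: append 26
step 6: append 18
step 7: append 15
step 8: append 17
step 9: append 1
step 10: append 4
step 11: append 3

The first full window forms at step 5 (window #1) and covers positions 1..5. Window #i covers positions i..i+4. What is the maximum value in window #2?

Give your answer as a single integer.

Answer: 26

Derivation:
step 1: append 33 -> window=[33] (not full yet)
step 2: append 12 -> window=[33, 12] (not full yet)
step 3: append 20 -> window=[33, 12, 20] (not full yet)
step 4: append 16 -> window=[33, 12, 20, 16] (not full yet)
step 5: append 26 -> window=[33, 12, 20, 16, 26] -> max=33
step 6: append 18 -> window=[12, 20, 16, 26, 18] -> max=26
Window #2 max = 26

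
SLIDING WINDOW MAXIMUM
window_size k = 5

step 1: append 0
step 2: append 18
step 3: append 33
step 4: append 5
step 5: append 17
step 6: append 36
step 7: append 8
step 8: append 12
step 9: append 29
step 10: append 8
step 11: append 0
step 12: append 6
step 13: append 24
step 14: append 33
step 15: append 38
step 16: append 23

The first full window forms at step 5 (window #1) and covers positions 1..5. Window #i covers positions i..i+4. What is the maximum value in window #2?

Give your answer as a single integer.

Answer: 36

Derivation:
step 1: append 0 -> window=[0] (not full yet)
step 2: append 18 -> window=[0, 18] (not full yet)
step 3: append 33 -> window=[0, 18, 33] (not full yet)
step 4: append 5 -> window=[0, 18, 33, 5] (not full yet)
step 5: append 17 -> window=[0, 18, 33, 5, 17] -> max=33
step 6: append 36 -> window=[18, 33, 5, 17, 36] -> max=36
Window #2 max = 36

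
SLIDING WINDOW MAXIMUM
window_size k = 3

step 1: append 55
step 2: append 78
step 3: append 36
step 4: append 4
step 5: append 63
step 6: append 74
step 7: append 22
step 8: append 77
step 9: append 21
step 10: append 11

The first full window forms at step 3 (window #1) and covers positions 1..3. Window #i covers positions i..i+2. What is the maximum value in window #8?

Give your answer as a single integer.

Answer: 77

Derivation:
step 1: append 55 -> window=[55] (not full yet)
step 2: append 78 -> window=[55, 78] (not full yet)
step 3: append 36 -> window=[55, 78, 36] -> max=78
step 4: append 4 -> window=[78, 36, 4] -> max=78
step 5: append 63 -> window=[36, 4, 63] -> max=63
step 6: append 74 -> window=[4, 63, 74] -> max=74
step 7: append 22 -> window=[63, 74, 22] -> max=74
step 8: append 77 -> window=[74, 22, 77] -> max=77
step 9: append 21 -> window=[22, 77, 21] -> max=77
step 10: append 11 -> window=[77, 21, 11] -> max=77
Window #8 max = 77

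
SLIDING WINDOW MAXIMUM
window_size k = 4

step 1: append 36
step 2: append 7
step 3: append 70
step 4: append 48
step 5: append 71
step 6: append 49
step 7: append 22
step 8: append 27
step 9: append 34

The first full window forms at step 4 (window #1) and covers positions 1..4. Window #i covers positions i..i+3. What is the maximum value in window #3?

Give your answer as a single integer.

Answer: 71

Derivation:
step 1: append 36 -> window=[36] (not full yet)
step 2: append 7 -> window=[36, 7] (not full yet)
step 3: append 70 -> window=[36, 7, 70] (not full yet)
step 4: append 48 -> window=[36, 7, 70, 48] -> max=70
step 5: append 71 -> window=[7, 70, 48, 71] -> max=71
step 6: append 49 -> window=[70, 48, 71, 49] -> max=71
Window #3 max = 71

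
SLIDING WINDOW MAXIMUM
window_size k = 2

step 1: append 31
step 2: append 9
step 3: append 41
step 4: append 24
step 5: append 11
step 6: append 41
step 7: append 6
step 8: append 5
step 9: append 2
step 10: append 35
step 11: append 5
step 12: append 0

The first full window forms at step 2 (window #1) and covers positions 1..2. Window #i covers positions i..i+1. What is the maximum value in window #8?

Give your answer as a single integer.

Answer: 5

Derivation:
step 1: append 31 -> window=[31] (not full yet)
step 2: append 9 -> window=[31, 9] -> max=31
step 3: append 41 -> window=[9, 41] -> max=41
step 4: append 24 -> window=[41, 24] -> max=41
step 5: append 11 -> window=[24, 11] -> max=24
step 6: append 41 -> window=[11, 41] -> max=41
step 7: append 6 -> window=[41, 6] -> max=41
step 8: append 5 -> window=[6, 5] -> max=6
step 9: append 2 -> window=[5, 2] -> max=5
Window #8 max = 5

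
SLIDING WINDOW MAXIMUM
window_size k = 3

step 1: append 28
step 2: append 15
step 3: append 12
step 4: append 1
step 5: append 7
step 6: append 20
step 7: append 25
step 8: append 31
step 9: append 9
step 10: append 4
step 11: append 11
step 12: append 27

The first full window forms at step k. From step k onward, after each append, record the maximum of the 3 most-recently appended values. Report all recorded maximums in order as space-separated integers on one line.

Answer: 28 15 12 20 25 31 31 31 11 27

Derivation:
step 1: append 28 -> window=[28] (not full yet)
step 2: append 15 -> window=[28, 15] (not full yet)
step 3: append 12 -> window=[28, 15, 12] -> max=28
step 4: append 1 -> window=[15, 12, 1] -> max=15
step 5: append 7 -> window=[12, 1, 7] -> max=12
step 6: append 20 -> window=[1, 7, 20] -> max=20
step 7: append 25 -> window=[7, 20, 25] -> max=25
step 8: append 31 -> window=[20, 25, 31] -> max=31
step 9: append 9 -> window=[25, 31, 9] -> max=31
step 10: append 4 -> window=[31, 9, 4] -> max=31
step 11: append 11 -> window=[9, 4, 11] -> max=11
step 12: append 27 -> window=[4, 11, 27] -> max=27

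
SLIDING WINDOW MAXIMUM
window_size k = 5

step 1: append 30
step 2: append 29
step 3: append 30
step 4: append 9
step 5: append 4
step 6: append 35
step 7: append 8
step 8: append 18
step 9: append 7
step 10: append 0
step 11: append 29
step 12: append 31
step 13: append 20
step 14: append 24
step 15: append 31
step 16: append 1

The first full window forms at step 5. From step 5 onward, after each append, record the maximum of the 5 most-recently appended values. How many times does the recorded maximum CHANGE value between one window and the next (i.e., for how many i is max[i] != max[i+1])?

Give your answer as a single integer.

Answer: 3

Derivation:
step 1: append 30 -> window=[30] (not full yet)
step 2: append 29 -> window=[30, 29] (not full yet)
step 3: append 30 -> window=[30, 29, 30] (not full yet)
step 4: append 9 -> window=[30, 29, 30, 9] (not full yet)
step 5: append 4 -> window=[30, 29, 30, 9, 4] -> max=30
step 6: append 35 -> window=[29, 30, 9, 4, 35] -> max=35
step 7: append 8 -> window=[30, 9, 4, 35, 8] -> max=35
step 8: append 18 -> window=[9, 4, 35, 8, 18] -> max=35
step 9: append 7 -> window=[4, 35, 8, 18, 7] -> max=35
step 10: append 0 -> window=[35, 8, 18, 7, 0] -> max=35
step 11: append 29 -> window=[8, 18, 7, 0, 29] -> max=29
step 12: append 31 -> window=[18, 7, 0, 29, 31] -> max=31
step 13: append 20 -> window=[7, 0, 29, 31, 20] -> max=31
step 14: append 24 -> window=[0, 29, 31, 20, 24] -> max=31
step 15: append 31 -> window=[29, 31, 20, 24, 31] -> max=31
step 16: append 1 -> window=[31, 20, 24, 31, 1] -> max=31
Recorded maximums: 30 35 35 35 35 35 29 31 31 31 31 31
Changes between consecutive maximums: 3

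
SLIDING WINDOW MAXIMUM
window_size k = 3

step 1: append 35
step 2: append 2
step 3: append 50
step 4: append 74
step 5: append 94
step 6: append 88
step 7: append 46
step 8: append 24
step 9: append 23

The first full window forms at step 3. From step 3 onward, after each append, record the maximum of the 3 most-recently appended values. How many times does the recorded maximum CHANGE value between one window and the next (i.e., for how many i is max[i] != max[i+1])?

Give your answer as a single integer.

Answer: 4

Derivation:
step 1: append 35 -> window=[35] (not full yet)
step 2: append 2 -> window=[35, 2] (not full yet)
step 3: append 50 -> window=[35, 2, 50] -> max=50
step 4: append 74 -> window=[2, 50, 74] -> max=74
step 5: append 94 -> window=[50, 74, 94] -> max=94
step 6: append 88 -> window=[74, 94, 88] -> max=94
step 7: append 46 -> window=[94, 88, 46] -> max=94
step 8: append 24 -> window=[88, 46, 24] -> max=88
step 9: append 23 -> window=[46, 24, 23] -> max=46
Recorded maximums: 50 74 94 94 94 88 46
Changes between consecutive maximums: 4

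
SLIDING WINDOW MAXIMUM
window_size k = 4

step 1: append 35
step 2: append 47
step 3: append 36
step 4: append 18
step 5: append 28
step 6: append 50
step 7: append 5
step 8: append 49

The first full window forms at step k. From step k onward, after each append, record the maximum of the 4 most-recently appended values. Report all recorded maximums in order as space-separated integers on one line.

step 1: append 35 -> window=[35] (not full yet)
step 2: append 47 -> window=[35, 47] (not full yet)
step 3: append 36 -> window=[35, 47, 36] (not full yet)
step 4: append 18 -> window=[35, 47, 36, 18] -> max=47
step 5: append 28 -> window=[47, 36, 18, 28] -> max=47
step 6: append 50 -> window=[36, 18, 28, 50] -> max=50
step 7: append 5 -> window=[18, 28, 50, 5] -> max=50
step 8: append 49 -> window=[28, 50, 5, 49] -> max=50

Answer: 47 47 50 50 50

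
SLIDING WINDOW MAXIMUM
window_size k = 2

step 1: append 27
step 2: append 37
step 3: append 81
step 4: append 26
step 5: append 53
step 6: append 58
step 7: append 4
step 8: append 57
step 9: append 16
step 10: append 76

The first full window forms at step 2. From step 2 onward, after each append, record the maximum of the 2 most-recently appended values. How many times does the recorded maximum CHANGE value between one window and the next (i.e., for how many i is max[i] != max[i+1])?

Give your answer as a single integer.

step 1: append 27 -> window=[27] (not full yet)
step 2: append 37 -> window=[27, 37] -> max=37
step 3: append 81 -> window=[37, 81] -> max=81
step 4: append 26 -> window=[81, 26] -> max=81
step 5: append 53 -> window=[26, 53] -> max=53
step 6: append 58 -> window=[53, 58] -> max=58
step 7: append 4 -> window=[58, 4] -> max=58
step 8: append 57 -> window=[4, 57] -> max=57
step 9: append 16 -> window=[57, 16] -> max=57
step 10: append 76 -> window=[16, 76] -> max=76
Recorded maximums: 37 81 81 53 58 58 57 57 76
Changes between consecutive maximums: 5

Answer: 5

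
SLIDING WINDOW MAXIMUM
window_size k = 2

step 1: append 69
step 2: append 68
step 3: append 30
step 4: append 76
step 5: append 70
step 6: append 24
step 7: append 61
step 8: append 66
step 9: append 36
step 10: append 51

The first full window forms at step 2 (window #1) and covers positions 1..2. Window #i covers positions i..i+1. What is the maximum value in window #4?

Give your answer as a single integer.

Answer: 76

Derivation:
step 1: append 69 -> window=[69] (not full yet)
step 2: append 68 -> window=[69, 68] -> max=69
step 3: append 30 -> window=[68, 30] -> max=68
step 4: append 76 -> window=[30, 76] -> max=76
step 5: append 70 -> window=[76, 70] -> max=76
Window #4 max = 76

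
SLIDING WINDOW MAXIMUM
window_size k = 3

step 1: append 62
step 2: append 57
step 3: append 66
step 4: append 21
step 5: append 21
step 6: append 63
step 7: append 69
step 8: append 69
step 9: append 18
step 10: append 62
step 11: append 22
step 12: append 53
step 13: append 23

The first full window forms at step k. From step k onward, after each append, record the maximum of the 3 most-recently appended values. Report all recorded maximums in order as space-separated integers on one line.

Answer: 66 66 66 63 69 69 69 69 62 62 53

Derivation:
step 1: append 62 -> window=[62] (not full yet)
step 2: append 57 -> window=[62, 57] (not full yet)
step 3: append 66 -> window=[62, 57, 66] -> max=66
step 4: append 21 -> window=[57, 66, 21] -> max=66
step 5: append 21 -> window=[66, 21, 21] -> max=66
step 6: append 63 -> window=[21, 21, 63] -> max=63
step 7: append 69 -> window=[21, 63, 69] -> max=69
step 8: append 69 -> window=[63, 69, 69] -> max=69
step 9: append 18 -> window=[69, 69, 18] -> max=69
step 10: append 62 -> window=[69, 18, 62] -> max=69
step 11: append 22 -> window=[18, 62, 22] -> max=62
step 12: append 53 -> window=[62, 22, 53] -> max=62
step 13: append 23 -> window=[22, 53, 23] -> max=53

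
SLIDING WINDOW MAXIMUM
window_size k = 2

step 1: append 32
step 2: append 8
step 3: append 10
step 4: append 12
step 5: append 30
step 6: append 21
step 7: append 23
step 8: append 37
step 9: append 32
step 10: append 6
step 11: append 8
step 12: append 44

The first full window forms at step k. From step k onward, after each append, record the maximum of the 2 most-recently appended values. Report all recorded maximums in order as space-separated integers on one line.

Answer: 32 10 12 30 30 23 37 37 32 8 44

Derivation:
step 1: append 32 -> window=[32] (not full yet)
step 2: append 8 -> window=[32, 8] -> max=32
step 3: append 10 -> window=[8, 10] -> max=10
step 4: append 12 -> window=[10, 12] -> max=12
step 5: append 30 -> window=[12, 30] -> max=30
step 6: append 21 -> window=[30, 21] -> max=30
step 7: append 23 -> window=[21, 23] -> max=23
step 8: append 37 -> window=[23, 37] -> max=37
step 9: append 32 -> window=[37, 32] -> max=37
step 10: append 6 -> window=[32, 6] -> max=32
step 11: append 8 -> window=[6, 8] -> max=8
step 12: append 44 -> window=[8, 44] -> max=44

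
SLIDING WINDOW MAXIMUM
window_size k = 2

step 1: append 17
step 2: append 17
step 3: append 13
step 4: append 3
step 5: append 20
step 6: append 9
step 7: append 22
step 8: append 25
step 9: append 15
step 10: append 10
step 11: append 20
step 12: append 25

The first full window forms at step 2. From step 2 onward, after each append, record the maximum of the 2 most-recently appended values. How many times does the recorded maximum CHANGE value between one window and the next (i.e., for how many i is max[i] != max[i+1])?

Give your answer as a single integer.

step 1: append 17 -> window=[17] (not full yet)
step 2: append 17 -> window=[17, 17] -> max=17
step 3: append 13 -> window=[17, 13] -> max=17
step 4: append 3 -> window=[13, 3] -> max=13
step 5: append 20 -> window=[3, 20] -> max=20
step 6: append 9 -> window=[20, 9] -> max=20
step 7: append 22 -> window=[9, 22] -> max=22
step 8: append 25 -> window=[22, 25] -> max=25
step 9: append 15 -> window=[25, 15] -> max=25
step 10: append 10 -> window=[15, 10] -> max=15
step 11: append 20 -> window=[10, 20] -> max=20
step 12: append 25 -> window=[20, 25] -> max=25
Recorded maximums: 17 17 13 20 20 22 25 25 15 20 25
Changes between consecutive maximums: 7

Answer: 7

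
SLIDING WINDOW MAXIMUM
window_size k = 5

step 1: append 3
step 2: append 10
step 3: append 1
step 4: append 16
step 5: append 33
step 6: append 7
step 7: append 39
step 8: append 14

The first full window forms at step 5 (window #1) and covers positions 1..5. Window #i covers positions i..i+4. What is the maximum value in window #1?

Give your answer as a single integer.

Answer: 33

Derivation:
step 1: append 3 -> window=[3] (not full yet)
step 2: append 10 -> window=[3, 10] (not full yet)
step 3: append 1 -> window=[3, 10, 1] (not full yet)
step 4: append 16 -> window=[3, 10, 1, 16] (not full yet)
step 5: append 33 -> window=[3, 10, 1, 16, 33] -> max=33
Window #1 max = 33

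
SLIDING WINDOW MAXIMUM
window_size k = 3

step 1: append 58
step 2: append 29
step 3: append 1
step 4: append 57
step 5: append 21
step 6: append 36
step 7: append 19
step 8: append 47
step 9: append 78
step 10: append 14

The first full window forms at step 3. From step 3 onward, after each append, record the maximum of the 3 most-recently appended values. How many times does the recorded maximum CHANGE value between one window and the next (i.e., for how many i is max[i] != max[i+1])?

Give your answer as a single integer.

step 1: append 58 -> window=[58] (not full yet)
step 2: append 29 -> window=[58, 29] (not full yet)
step 3: append 1 -> window=[58, 29, 1] -> max=58
step 4: append 57 -> window=[29, 1, 57] -> max=57
step 5: append 21 -> window=[1, 57, 21] -> max=57
step 6: append 36 -> window=[57, 21, 36] -> max=57
step 7: append 19 -> window=[21, 36, 19] -> max=36
step 8: append 47 -> window=[36, 19, 47] -> max=47
step 9: append 78 -> window=[19, 47, 78] -> max=78
step 10: append 14 -> window=[47, 78, 14] -> max=78
Recorded maximums: 58 57 57 57 36 47 78 78
Changes between consecutive maximums: 4

Answer: 4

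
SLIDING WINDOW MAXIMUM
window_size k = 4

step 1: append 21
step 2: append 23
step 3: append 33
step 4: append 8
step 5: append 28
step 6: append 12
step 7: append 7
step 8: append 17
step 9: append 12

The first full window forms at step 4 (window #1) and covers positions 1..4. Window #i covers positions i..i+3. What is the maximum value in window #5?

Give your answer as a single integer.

step 1: append 21 -> window=[21] (not full yet)
step 2: append 23 -> window=[21, 23] (not full yet)
step 3: append 33 -> window=[21, 23, 33] (not full yet)
step 4: append 8 -> window=[21, 23, 33, 8] -> max=33
step 5: append 28 -> window=[23, 33, 8, 28] -> max=33
step 6: append 12 -> window=[33, 8, 28, 12] -> max=33
step 7: append 7 -> window=[8, 28, 12, 7] -> max=28
step 8: append 17 -> window=[28, 12, 7, 17] -> max=28
Window #5 max = 28

Answer: 28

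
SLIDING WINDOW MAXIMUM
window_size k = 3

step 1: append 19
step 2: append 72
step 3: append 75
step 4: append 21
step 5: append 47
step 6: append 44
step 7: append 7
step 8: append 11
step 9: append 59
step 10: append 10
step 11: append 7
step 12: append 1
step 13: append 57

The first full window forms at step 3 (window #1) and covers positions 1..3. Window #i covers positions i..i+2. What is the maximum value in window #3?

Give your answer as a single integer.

step 1: append 19 -> window=[19] (not full yet)
step 2: append 72 -> window=[19, 72] (not full yet)
step 3: append 75 -> window=[19, 72, 75] -> max=75
step 4: append 21 -> window=[72, 75, 21] -> max=75
step 5: append 47 -> window=[75, 21, 47] -> max=75
Window #3 max = 75

Answer: 75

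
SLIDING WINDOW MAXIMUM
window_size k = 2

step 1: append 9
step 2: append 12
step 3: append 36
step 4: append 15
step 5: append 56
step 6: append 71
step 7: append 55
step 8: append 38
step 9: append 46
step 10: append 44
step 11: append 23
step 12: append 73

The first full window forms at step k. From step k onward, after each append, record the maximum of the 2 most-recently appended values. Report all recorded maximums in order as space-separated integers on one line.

step 1: append 9 -> window=[9] (not full yet)
step 2: append 12 -> window=[9, 12] -> max=12
step 3: append 36 -> window=[12, 36] -> max=36
step 4: append 15 -> window=[36, 15] -> max=36
step 5: append 56 -> window=[15, 56] -> max=56
step 6: append 71 -> window=[56, 71] -> max=71
step 7: append 55 -> window=[71, 55] -> max=71
step 8: append 38 -> window=[55, 38] -> max=55
step 9: append 46 -> window=[38, 46] -> max=46
step 10: append 44 -> window=[46, 44] -> max=46
step 11: append 23 -> window=[44, 23] -> max=44
step 12: append 73 -> window=[23, 73] -> max=73

Answer: 12 36 36 56 71 71 55 46 46 44 73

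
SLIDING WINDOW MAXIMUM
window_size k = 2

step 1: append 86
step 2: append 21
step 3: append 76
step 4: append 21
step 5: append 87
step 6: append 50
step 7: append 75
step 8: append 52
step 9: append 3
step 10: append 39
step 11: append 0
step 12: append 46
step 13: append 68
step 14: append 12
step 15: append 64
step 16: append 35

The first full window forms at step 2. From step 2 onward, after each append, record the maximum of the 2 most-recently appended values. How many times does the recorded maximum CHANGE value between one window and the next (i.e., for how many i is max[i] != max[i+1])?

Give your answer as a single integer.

Answer: 8

Derivation:
step 1: append 86 -> window=[86] (not full yet)
step 2: append 21 -> window=[86, 21] -> max=86
step 3: append 76 -> window=[21, 76] -> max=76
step 4: append 21 -> window=[76, 21] -> max=76
step 5: append 87 -> window=[21, 87] -> max=87
step 6: append 50 -> window=[87, 50] -> max=87
step 7: append 75 -> window=[50, 75] -> max=75
step 8: append 52 -> window=[75, 52] -> max=75
step 9: append 3 -> window=[52, 3] -> max=52
step 10: append 39 -> window=[3, 39] -> max=39
step 11: append 0 -> window=[39, 0] -> max=39
step 12: append 46 -> window=[0, 46] -> max=46
step 13: append 68 -> window=[46, 68] -> max=68
step 14: append 12 -> window=[68, 12] -> max=68
step 15: append 64 -> window=[12, 64] -> max=64
step 16: append 35 -> window=[64, 35] -> max=64
Recorded maximums: 86 76 76 87 87 75 75 52 39 39 46 68 68 64 64
Changes between consecutive maximums: 8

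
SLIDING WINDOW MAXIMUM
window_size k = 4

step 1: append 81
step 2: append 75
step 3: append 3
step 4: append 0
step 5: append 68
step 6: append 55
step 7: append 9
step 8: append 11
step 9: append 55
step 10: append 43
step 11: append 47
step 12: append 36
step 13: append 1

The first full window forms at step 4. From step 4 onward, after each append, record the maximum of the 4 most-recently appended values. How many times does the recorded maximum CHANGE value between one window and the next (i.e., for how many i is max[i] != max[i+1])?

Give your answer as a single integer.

step 1: append 81 -> window=[81] (not full yet)
step 2: append 75 -> window=[81, 75] (not full yet)
step 3: append 3 -> window=[81, 75, 3] (not full yet)
step 4: append 0 -> window=[81, 75, 3, 0] -> max=81
step 5: append 68 -> window=[75, 3, 0, 68] -> max=75
step 6: append 55 -> window=[3, 0, 68, 55] -> max=68
step 7: append 9 -> window=[0, 68, 55, 9] -> max=68
step 8: append 11 -> window=[68, 55, 9, 11] -> max=68
step 9: append 55 -> window=[55, 9, 11, 55] -> max=55
step 10: append 43 -> window=[9, 11, 55, 43] -> max=55
step 11: append 47 -> window=[11, 55, 43, 47] -> max=55
step 12: append 36 -> window=[55, 43, 47, 36] -> max=55
step 13: append 1 -> window=[43, 47, 36, 1] -> max=47
Recorded maximums: 81 75 68 68 68 55 55 55 55 47
Changes between consecutive maximums: 4

Answer: 4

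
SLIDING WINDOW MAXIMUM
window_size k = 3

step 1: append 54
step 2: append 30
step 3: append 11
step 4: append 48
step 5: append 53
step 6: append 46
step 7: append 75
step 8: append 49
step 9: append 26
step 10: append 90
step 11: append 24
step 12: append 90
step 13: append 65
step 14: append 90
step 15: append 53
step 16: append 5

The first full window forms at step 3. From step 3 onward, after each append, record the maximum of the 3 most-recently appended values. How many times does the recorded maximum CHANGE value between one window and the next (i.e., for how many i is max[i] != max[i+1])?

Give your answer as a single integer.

Answer: 4

Derivation:
step 1: append 54 -> window=[54] (not full yet)
step 2: append 30 -> window=[54, 30] (not full yet)
step 3: append 11 -> window=[54, 30, 11] -> max=54
step 4: append 48 -> window=[30, 11, 48] -> max=48
step 5: append 53 -> window=[11, 48, 53] -> max=53
step 6: append 46 -> window=[48, 53, 46] -> max=53
step 7: append 75 -> window=[53, 46, 75] -> max=75
step 8: append 49 -> window=[46, 75, 49] -> max=75
step 9: append 26 -> window=[75, 49, 26] -> max=75
step 10: append 90 -> window=[49, 26, 90] -> max=90
step 11: append 24 -> window=[26, 90, 24] -> max=90
step 12: append 90 -> window=[90, 24, 90] -> max=90
step 13: append 65 -> window=[24, 90, 65] -> max=90
step 14: append 90 -> window=[90, 65, 90] -> max=90
step 15: append 53 -> window=[65, 90, 53] -> max=90
step 16: append 5 -> window=[90, 53, 5] -> max=90
Recorded maximums: 54 48 53 53 75 75 75 90 90 90 90 90 90 90
Changes between consecutive maximums: 4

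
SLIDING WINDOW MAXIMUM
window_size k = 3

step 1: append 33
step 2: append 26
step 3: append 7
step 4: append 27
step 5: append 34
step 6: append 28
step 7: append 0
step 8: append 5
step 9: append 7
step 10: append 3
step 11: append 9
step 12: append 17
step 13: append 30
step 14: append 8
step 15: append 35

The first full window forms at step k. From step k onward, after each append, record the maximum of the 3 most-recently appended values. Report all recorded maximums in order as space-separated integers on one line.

step 1: append 33 -> window=[33] (not full yet)
step 2: append 26 -> window=[33, 26] (not full yet)
step 3: append 7 -> window=[33, 26, 7] -> max=33
step 4: append 27 -> window=[26, 7, 27] -> max=27
step 5: append 34 -> window=[7, 27, 34] -> max=34
step 6: append 28 -> window=[27, 34, 28] -> max=34
step 7: append 0 -> window=[34, 28, 0] -> max=34
step 8: append 5 -> window=[28, 0, 5] -> max=28
step 9: append 7 -> window=[0, 5, 7] -> max=7
step 10: append 3 -> window=[5, 7, 3] -> max=7
step 11: append 9 -> window=[7, 3, 9] -> max=9
step 12: append 17 -> window=[3, 9, 17] -> max=17
step 13: append 30 -> window=[9, 17, 30] -> max=30
step 14: append 8 -> window=[17, 30, 8] -> max=30
step 15: append 35 -> window=[30, 8, 35] -> max=35

Answer: 33 27 34 34 34 28 7 7 9 17 30 30 35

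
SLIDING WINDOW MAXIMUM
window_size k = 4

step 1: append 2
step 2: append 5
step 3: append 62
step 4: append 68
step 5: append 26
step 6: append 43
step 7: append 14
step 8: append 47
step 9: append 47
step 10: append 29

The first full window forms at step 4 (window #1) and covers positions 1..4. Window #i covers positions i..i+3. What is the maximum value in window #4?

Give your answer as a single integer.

step 1: append 2 -> window=[2] (not full yet)
step 2: append 5 -> window=[2, 5] (not full yet)
step 3: append 62 -> window=[2, 5, 62] (not full yet)
step 4: append 68 -> window=[2, 5, 62, 68] -> max=68
step 5: append 26 -> window=[5, 62, 68, 26] -> max=68
step 6: append 43 -> window=[62, 68, 26, 43] -> max=68
step 7: append 14 -> window=[68, 26, 43, 14] -> max=68
Window #4 max = 68

Answer: 68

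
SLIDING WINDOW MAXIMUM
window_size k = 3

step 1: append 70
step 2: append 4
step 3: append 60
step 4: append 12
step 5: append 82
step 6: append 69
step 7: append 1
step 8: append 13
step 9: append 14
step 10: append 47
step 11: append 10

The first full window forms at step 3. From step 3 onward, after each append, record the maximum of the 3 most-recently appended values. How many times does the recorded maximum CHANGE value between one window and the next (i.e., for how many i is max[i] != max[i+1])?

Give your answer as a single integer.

Answer: 5

Derivation:
step 1: append 70 -> window=[70] (not full yet)
step 2: append 4 -> window=[70, 4] (not full yet)
step 3: append 60 -> window=[70, 4, 60] -> max=70
step 4: append 12 -> window=[4, 60, 12] -> max=60
step 5: append 82 -> window=[60, 12, 82] -> max=82
step 6: append 69 -> window=[12, 82, 69] -> max=82
step 7: append 1 -> window=[82, 69, 1] -> max=82
step 8: append 13 -> window=[69, 1, 13] -> max=69
step 9: append 14 -> window=[1, 13, 14] -> max=14
step 10: append 47 -> window=[13, 14, 47] -> max=47
step 11: append 10 -> window=[14, 47, 10] -> max=47
Recorded maximums: 70 60 82 82 82 69 14 47 47
Changes between consecutive maximums: 5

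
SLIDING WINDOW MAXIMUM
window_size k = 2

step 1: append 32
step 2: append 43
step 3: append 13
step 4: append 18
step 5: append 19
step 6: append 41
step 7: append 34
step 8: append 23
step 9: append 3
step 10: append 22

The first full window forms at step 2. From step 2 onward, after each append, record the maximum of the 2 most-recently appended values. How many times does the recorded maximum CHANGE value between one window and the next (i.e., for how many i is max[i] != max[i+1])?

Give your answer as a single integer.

step 1: append 32 -> window=[32] (not full yet)
step 2: append 43 -> window=[32, 43] -> max=43
step 3: append 13 -> window=[43, 13] -> max=43
step 4: append 18 -> window=[13, 18] -> max=18
step 5: append 19 -> window=[18, 19] -> max=19
step 6: append 41 -> window=[19, 41] -> max=41
step 7: append 34 -> window=[41, 34] -> max=41
step 8: append 23 -> window=[34, 23] -> max=34
step 9: append 3 -> window=[23, 3] -> max=23
step 10: append 22 -> window=[3, 22] -> max=22
Recorded maximums: 43 43 18 19 41 41 34 23 22
Changes between consecutive maximums: 6

Answer: 6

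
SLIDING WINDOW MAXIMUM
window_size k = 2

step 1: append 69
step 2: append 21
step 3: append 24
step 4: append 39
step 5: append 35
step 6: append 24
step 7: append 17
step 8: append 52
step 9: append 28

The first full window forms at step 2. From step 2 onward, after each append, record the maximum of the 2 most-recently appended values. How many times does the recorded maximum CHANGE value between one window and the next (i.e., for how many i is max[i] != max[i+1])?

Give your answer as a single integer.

Answer: 5

Derivation:
step 1: append 69 -> window=[69] (not full yet)
step 2: append 21 -> window=[69, 21] -> max=69
step 3: append 24 -> window=[21, 24] -> max=24
step 4: append 39 -> window=[24, 39] -> max=39
step 5: append 35 -> window=[39, 35] -> max=39
step 6: append 24 -> window=[35, 24] -> max=35
step 7: append 17 -> window=[24, 17] -> max=24
step 8: append 52 -> window=[17, 52] -> max=52
step 9: append 28 -> window=[52, 28] -> max=52
Recorded maximums: 69 24 39 39 35 24 52 52
Changes between consecutive maximums: 5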